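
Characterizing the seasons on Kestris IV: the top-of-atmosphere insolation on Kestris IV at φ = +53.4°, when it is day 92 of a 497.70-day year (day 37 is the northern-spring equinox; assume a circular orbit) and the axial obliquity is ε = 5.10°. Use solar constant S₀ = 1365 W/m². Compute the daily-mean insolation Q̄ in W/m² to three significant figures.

Solar longitude: λ_s = 360° × (92 − 37)/497.70 = 39.783°.
sin δ = sin 5.10° × sin 39.783° = 0.05688, so δ = +3.261°.
cos H₀ = −tan(+53.4°) tan(+3.261°) = -0.0767, H₀ = 1.6476 rad.
Bracket: H₀ sin φ sin δ + cos φ cos δ sin H₀ = 1.6476×0.80282×0.05688 + 0.59622×0.99838×0.99705 = 0.075237 + 0.593498 = 0.668735.
Q̄ = (S₀/π) × [bracket] = (1365/π) × 0.668735 = 290.6 W/m².

Q̄ ≈ 291 W/m²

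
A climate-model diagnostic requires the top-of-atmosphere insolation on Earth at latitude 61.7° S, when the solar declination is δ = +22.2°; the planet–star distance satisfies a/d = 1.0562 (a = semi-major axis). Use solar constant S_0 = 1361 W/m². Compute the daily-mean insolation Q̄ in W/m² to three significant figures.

cos h₀ = −tan(-61.7°) tan(+22.200°) = 0.7579, h₀ = 0.7107 rad.
Bracket: h₀ sin ϕ sin δ + cos ϕ cos δ sin h₀ = 0.7107×-0.88048×0.37784 + 0.47409×0.92587×0.65236 = -0.236436 + 0.286351 = 0.049915.
Inverse-square distance factor (a/d)² = 1.0562² = 1.115558.
Q̄ = (S_0/π) × 1.115558 × [bracket] = (1361/π) × 1.115558 × 0.049915 = 24.12 W/m².

Q̄ ≈ 24.1 W/m²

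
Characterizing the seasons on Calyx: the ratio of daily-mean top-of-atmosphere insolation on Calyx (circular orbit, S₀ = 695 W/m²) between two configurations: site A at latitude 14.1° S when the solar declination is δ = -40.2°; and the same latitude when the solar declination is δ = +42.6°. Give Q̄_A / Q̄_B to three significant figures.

— Configuration A (φ=-14.1°):
cos H₀ = −tan(-14.1°) tan(-40.200°) = -0.2123, H₀ = 1.7847 rad.
Bracket: H₀ sin φ sin δ + cos φ cos δ sin H₀ = 1.7847×-0.24362×-0.64546 + 0.96987×0.76380×0.97721 = 0.280639 + 0.723904 = 1.004543.
Q̄ = (S₀/π) × [bracket] = (695/π) × 1.004543 = 222.23 W/m².
— Configuration B (φ=-14.1°):
cos H₀ = −tan(-14.1°) tan(+42.600°) = 0.2310, H₀ = 1.3377 rad.
Bracket: H₀ sin φ sin δ + cos φ cos δ sin H₀ = 1.3377×-0.24362×0.67688 + 0.96987×0.73610×0.97296 = -0.220589 + 0.694617 = 0.474028.
Q̄ = (S₀/π) × [bracket] = (695/π) × 0.474028 = 104.87 W/m².
Ratio Q̄_A / Q̄_B = 222.23 / 104.87 = 2.119.

Q̄_A / Q̄_B ≈ 2.12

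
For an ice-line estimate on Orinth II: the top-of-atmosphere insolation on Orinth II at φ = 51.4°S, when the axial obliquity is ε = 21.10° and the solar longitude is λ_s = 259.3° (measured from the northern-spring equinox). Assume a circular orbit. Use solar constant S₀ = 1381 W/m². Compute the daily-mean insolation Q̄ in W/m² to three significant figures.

Solar declination: sin δ = sin ε · sin λ_s = sin 21.10° × sin 259.3° = -0.35374, so δ = -20.716°.
cos H₀ = −tan(-51.4°) tan(-20.716°) = -0.4737, H₀ = 2.0643 rad.
Bracket: H₀ sin φ sin δ + cos φ cos δ sin H₀ = 2.0643×-0.78152×-0.35374 + 0.62388×0.93534×0.88066 = 0.570686 + 0.513900 = 1.084586.
Q̄ = (S₀/π) × [bracket] = (1381/π) × 1.084586 = 476.8 W/m².

Q̄ ≈ 477 W/m²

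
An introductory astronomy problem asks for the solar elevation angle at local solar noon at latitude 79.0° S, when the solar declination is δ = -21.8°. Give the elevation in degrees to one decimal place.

At local noon the hour angle is zero, so the zenith angle equals |φ − δ| = |-79.0° − (-21.800°)| = 57.200°.
Elevation = 90° − 57.200° = 32.8°.

32.8°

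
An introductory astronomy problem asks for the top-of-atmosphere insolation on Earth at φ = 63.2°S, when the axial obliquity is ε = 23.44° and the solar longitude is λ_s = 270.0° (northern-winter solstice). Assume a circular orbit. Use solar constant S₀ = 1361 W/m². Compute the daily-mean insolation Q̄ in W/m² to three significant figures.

Q̄ ≈ 492 W/m²

Solar declination: sin δ = sin ε · sin λ_s = sin 23.44° × sin 270.0° = -0.39779, so δ = -23.440°.
cos H₀ = −tan(-63.2°) tan(-23.440°) = -0.8583, H₀ = 2.6028 rad.
Bracket: H₀ sin φ sin δ + cos φ cos δ sin H₀ = 2.6028×-0.89259×-0.39779 + 0.45088×0.91748×0.51312 = 0.924159 + 0.212264 = 1.136423.
Q̄ = (S₀/π) × [bracket] = (1361/π) × 1.136423 = 492.3 W/m².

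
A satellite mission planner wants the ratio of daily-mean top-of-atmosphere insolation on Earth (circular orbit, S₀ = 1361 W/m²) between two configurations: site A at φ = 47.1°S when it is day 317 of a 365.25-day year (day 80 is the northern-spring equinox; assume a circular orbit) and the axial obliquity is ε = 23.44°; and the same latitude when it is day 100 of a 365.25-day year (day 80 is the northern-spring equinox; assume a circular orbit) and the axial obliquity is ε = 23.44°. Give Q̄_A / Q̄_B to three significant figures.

Q̄_A / Q̄_B ≈ 2.00

— Configuration A (φ=-47.1°):
Solar longitude: λ_s = 360° × (317 − 80)/365.25 = 233.593°.
sin δ = sin 23.44° × sin 233.593° = -0.32015, so δ = -18.672°.
cos H₀ = −tan(-47.1°) tan(-18.672°) = -0.3637, H₀ = 1.9430 rad.
Bracket: H₀ sin φ sin δ + cos φ cos δ sin H₀ = 1.9430×-0.73254×-0.32015 + 0.68072×0.94737×0.93153 = 0.455678 + 0.600738 = 1.056416.
Q̄ = (S₀/π) × [bracket] = (1361/π) × 1.056416 = 457.66 W/m².
— Configuration B (φ=-47.1°):
Solar longitude: λ_s = 360° × (100 − 80)/365.25 = 19.713°.
sin δ = sin 23.44° × sin 19.713° = 0.13417, so δ = +7.711°.
cos H₀ = −tan(-47.1°) tan(+7.711°) = 0.1457, H₀ = 1.4246 rad.
Bracket: H₀ sin φ sin δ + cos φ cos δ sin H₀ = 1.4246×-0.73254×0.13417 + 0.68072×0.99096×0.98933 = -0.140017 + 0.667369 = 0.527352.
Q̄ = (S₀/π) × [bracket] = (1361/π) × 0.527352 = 228.46 W/m².
Ratio Q̄_A / Q̄_B = 457.66 / 228.46 = 2.003.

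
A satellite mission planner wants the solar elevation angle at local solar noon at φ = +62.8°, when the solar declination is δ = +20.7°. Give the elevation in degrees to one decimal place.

At local noon the hour angle is zero, so the zenith angle equals |φ − δ| = |+62.8° − (+20.700°)| = 42.100°.
Elevation = 90° − 42.100° = 47.9°.

47.9°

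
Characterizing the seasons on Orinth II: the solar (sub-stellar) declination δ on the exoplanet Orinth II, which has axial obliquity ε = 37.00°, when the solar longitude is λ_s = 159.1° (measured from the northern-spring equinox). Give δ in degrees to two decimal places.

sin δ = sin ε · sin λ_s = sin 37.00° × sin 159.1° = 0.214690.
δ = arcsin(0.214690) = +12.40°.

δ = +12.40°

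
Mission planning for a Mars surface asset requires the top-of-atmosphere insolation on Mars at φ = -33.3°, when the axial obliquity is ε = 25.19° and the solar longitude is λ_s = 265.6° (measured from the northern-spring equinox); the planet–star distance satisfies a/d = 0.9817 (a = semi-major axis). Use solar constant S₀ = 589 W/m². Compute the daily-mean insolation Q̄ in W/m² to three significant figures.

Q̄ ≈ 209 W/m²

Solar declination: sin δ = sin ε · sin λ_s = sin 25.19° × sin 265.6° = -0.42437, so δ = -25.111°.
cos H₀ = −tan(-33.3°) tan(-25.111°) = -0.3079, H₀ = 1.8837 rad.
Bracket: H₀ sin φ sin δ + cos φ cos δ sin H₀ = 1.8837×-0.54902×-0.42437 + 0.83581×0.90549×0.95143 = 0.438879 + 0.720059 = 1.158938.
Inverse-square distance factor (a/d)² = 0.9817² = 0.963735.
Q̄ = (S₀/π) × 0.963735 × [bracket] = (589/π) × 0.963735 × 1.158938 = 209.4 W/m².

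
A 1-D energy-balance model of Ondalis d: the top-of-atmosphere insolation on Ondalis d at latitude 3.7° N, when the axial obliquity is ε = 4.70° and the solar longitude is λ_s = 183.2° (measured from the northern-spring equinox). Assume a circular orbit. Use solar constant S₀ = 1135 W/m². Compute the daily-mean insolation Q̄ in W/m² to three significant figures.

Solar declination: sin δ = sin ε · sin λ_s = sin 4.70° × sin 183.2° = -0.00457, so δ = -0.262°.
cos H₀ = −tan(+3.7°) tan(-0.262°) = 0.0003, H₀ = 1.5705 rad.
Bracket: H₀ sin φ sin δ + cos φ cos δ sin H₀ = 1.5705×0.06453×-0.00457 + 0.99792×0.99999×1.00000 = -0.000463 + 0.997910 = 0.997447.
Q̄ = (S₀/π) × [bracket] = (1135/π) × 0.997447 = 360.4 W/m².

Q̄ ≈ 360 W/m²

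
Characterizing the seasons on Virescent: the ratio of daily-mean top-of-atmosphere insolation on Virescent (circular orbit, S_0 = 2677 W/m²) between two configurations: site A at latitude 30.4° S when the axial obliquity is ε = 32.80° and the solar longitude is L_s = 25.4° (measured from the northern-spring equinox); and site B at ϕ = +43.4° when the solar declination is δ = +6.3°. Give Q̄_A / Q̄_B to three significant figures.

— Configuration A (ϕ=-30.4°):
Solar declination: sin δ = sin ε · sin L_s = sin 32.80° × sin 25.4° = 0.23236, so δ = +13.436°.
cos h₀ = −tan(-30.4°) tan(+13.436°) = 0.1402, h₀ = 1.4302 rad.
Bracket: h₀ sin ϕ sin δ + cos ϕ cos δ sin h₀ = 1.4302×-0.50603×0.23236 + 0.86251×0.97263×0.99013 = -0.168165 + 0.830623 = 0.662458.
Q̄ = (S_0/π) × [bracket] = (2677/π) × 0.662458 = 564.49 W/m².
— Configuration B (ϕ=+43.4°):
cos h₀ = −tan(+43.4°) tan(+6.300°) = -0.1044, h₀ = 1.6754 rad.
Bracket: h₀ sin ϕ sin δ + cos ϕ cos δ sin h₀ = 1.6754×0.68709×0.10973 + 0.72657×0.99396×0.99454 = 0.126316 + 0.718238 = 0.844554.
Q̄ = (S_0/π) × [bracket] = (2677/π) × 0.844554 = 719.66 W/m².
Ratio Q̄_A / Q̄_B = 564.49 / 719.66 = 0.7844.

Q̄_A / Q̄_B ≈ 0.784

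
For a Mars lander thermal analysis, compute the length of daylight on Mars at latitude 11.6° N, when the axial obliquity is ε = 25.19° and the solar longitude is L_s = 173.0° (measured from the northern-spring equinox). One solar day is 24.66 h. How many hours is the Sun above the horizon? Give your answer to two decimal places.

12.41 h

Solar declination: sin δ = sin ε · sin L_s = sin 25.19° × sin 173.0° = 0.05187, so δ = +2.973°.
cos h₀ = −tan ϕ · tan δ = −tan(+11.6°) × tan(+2.973°) = -0.0107, so h₀ = 1.5815 rad = 90.61°.
Daylight = 2h₀/(2π) × 24.66 h = (1.5815/π) × 24.66 = 12.41 h.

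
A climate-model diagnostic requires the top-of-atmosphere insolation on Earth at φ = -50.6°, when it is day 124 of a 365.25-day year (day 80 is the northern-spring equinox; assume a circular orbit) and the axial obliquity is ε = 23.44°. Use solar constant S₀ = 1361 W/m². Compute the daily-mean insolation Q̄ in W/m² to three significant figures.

Solar longitude: λ_s = 360° × (124 − 80)/365.25 = 43.368°.
sin δ = sin 23.44° × sin 43.368° = 0.27315, so δ = +15.852°.
cos H₀ = −tan(-50.6°) tan(+15.852°) = 0.3457, H₀ = 1.2178 rad.
Bracket: H₀ sin φ sin δ + cos φ cos δ sin H₀ = 1.2178×-0.77273×0.27315 + 0.63473×0.96197×0.93835 = -0.257043 + 0.572948 = 0.315905.
Q̄ = (S₀/π) × [bracket] = (1361/π) × 0.315905 = 136.9 W/m².

Q̄ ≈ 137 W/m²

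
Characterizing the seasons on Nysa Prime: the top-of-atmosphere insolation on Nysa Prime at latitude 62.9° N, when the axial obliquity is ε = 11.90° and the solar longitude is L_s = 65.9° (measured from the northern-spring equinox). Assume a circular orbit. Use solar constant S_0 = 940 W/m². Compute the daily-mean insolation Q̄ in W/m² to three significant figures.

Q̄ ≈ 222 W/m²

Solar declination: sin δ = sin ε · sin L_s = sin 11.90° × sin 65.9° = 0.18823, so δ = +10.850°.
cos h₀ = −tan(+62.9°) tan(+10.850°) = -0.3745, h₀ = 1.9547 rad.
Bracket: h₀ sin ϕ sin δ + cos ϕ cos δ sin h₀ = 1.9547×0.89021×0.18823 + 0.45554×0.98212×0.92722 = 0.327538 + 0.414834 = 0.742372.
Q̄ = (S_0/π) × [bracket] = (940/π) × 0.742372 = 222.1 W/m².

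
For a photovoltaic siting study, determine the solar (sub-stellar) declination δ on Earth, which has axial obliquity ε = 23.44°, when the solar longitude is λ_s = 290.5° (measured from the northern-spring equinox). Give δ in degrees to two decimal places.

δ = -21.88°

sin δ = sin ε · sin λ_s = sin 23.44° × sin 290.5° = -0.372597.
δ = arcsin(-0.372597) = -21.88°.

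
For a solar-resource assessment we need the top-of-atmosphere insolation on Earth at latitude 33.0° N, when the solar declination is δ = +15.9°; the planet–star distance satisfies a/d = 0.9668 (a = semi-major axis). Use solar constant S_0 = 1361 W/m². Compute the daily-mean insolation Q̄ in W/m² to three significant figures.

cos h₀ = −tan(+33.0°) tan(+15.900°) = -0.1850, h₀ = 1.7569 rad.
Bracket: h₀ sin ϕ sin δ + cos ϕ cos δ sin h₀ = 1.7569×0.54464×0.27396 + 0.83867×0.96174×0.98274 = 0.262146 + 0.792661 = 1.054807.
Inverse-square distance factor (a/d)² = 0.9668² = 0.934702.
Q̄ = (S_0/π) × 0.934702 × [bracket] = (1361/π) × 0.934702 × 1.054807 = 427.1 W/m².

Q̄ ≈ 427 W/m²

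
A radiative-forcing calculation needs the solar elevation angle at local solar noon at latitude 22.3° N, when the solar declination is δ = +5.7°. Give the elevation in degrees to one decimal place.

73.4°

At local noon the hour angle is zero, so the zenith angle equals |φ − δ| = |+22.3° − (+5.700°)| = 16.600°.
Elevation = 90° − 16.600° = 73.4°.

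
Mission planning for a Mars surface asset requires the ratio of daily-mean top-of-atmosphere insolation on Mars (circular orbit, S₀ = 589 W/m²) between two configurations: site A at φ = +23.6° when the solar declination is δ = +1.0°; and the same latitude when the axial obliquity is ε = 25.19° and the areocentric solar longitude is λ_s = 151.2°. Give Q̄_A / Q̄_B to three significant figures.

Q̄_A / Q̄_B ≈ 0.901

— Configuration A (φ=+23.6°):
cos H₀ = −tan(+23.6°) tan(+1.000°) = -0.0076, H₀ = 1.5784 rad.
Bracket: H₀ sin φ sin δ + cos φ cos δ sin H₀ = 1.5784×0.40035×0.01745 + 0.91636×0.99985×0.99997 = 0.011027 + 0.916195 = 0.927222.
Q̄ = (S₀/π) × [bracket] = (589/π) × 0.927222 = 173.84 W/m².
— Configuration B (φ=+23.6°):
sin δ = sin 25.19° × sin 151.2° = 0.20504, so δ = +11.832°.
cos H₀ = −tan(+23.6°) tan(+11.832°) = -0.0915, H₀ = 1.6625 rad.
Bracket: H₀ sin φ sin δ + cos φ cos δ sin H₀ = 1.6625×0.40035×0.20504 + 0.91636×0.97875×0.99580 = 0.136471 + 0.893120 = 1.029591.
Q̄ = (S₀/π) × [bracket] = (589/π) × 1.029591 = 193.03 W/m².
Ratio Q̄_A / Q̄_B = 173.84 / 193.03 = 0.9006.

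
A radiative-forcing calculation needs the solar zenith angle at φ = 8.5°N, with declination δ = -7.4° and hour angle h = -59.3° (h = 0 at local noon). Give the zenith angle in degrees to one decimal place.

θ_z = 61.2°

cos θ_z = sin φ sin δ + cos φ cos δ cos h = -0.019037 + 0.500730 = 0.481693.
θ_z = arccos(0.481693) = 61.2°.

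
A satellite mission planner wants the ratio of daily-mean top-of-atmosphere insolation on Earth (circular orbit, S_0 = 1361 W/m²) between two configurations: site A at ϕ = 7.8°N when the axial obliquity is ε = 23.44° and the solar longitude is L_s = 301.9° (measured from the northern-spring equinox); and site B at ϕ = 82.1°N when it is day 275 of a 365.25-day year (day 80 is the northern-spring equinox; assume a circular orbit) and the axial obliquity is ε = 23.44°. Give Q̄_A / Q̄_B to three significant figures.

— Configuration A (ϕ=+7.8°):
Solar declination: sin δ = sin ε · sin L_s = sin 23.44° × sin 301.9° = -0.33771, so δ = -19.737°.
cos h₀ = −tan(+7.8°) tan(-19.737°) = 0.0491, h₀ = 1.5216 rad.
Bracket: h₀ sin ϕ sin δ + cos ϕ cos δ sin h₀ = 1.5216×0.13572×-0.33771 + 0.99075×0.94125×0.99879 = -0.069741 + 0.931415 = 0.861674.
Q̄ = (S_0/π) × [bracket] = (1361/π) × 0.861674 = 373.29 W/m².
— Configuration B (ϕ=+82.1°):
Solar longitude: L_s = 360° × (275 − 80)/365.25 = 192.197°.
sin δ = sin 23.44° × sin 192.197° = -0.08404, so δ = -4.821°.
cos h₀ = −tan(+82.1°) tan(-4.821°) = 0.6078, h₀ = 0.9175 rad.
Bracket: h₀ sin ϕ sin δ + cos ϕ cos δ sin h₀ = 0.9175×0.99051×-0.08404 + 0.13744×0.99646×0.79408 = -0.076375 + 0.108752 = 0.032377.
Q̄ = (S_0/π) × [bracket] = (1361/π) × 0.032377 = 14.026 W/m².
Ratio Q̄_A / Q̄_B = 373.29 / 14.026 = 26.61.

Q̄_A / Q̄_B ≈ 26.6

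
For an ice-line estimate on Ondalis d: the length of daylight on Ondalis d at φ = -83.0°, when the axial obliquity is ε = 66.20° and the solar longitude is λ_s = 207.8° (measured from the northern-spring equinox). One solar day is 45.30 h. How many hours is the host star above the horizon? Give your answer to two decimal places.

Solar declination: sin δ = sin ε · sin λ_s = sin 66.20° × sin 207.8° = -0.42672, so δ = -25.260°.
Sunrise equation: cos H₀ = −tan φ · tan δ = -3.8428 ≤ −1, so the host star never sets (polar day) and H₀ = π.
Daylight = 2H₀/(2π) × 45.30 h = (3.1416/π) × 45.30 = 45.30 h.

45.30 h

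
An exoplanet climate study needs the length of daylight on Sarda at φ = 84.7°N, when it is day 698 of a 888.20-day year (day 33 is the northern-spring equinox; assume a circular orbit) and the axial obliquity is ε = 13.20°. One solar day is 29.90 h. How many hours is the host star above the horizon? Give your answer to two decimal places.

0.00 h

Solar longitude: λ_s = 360° × (698 − 33)/888.20 = 269.534°.
sin δ = sin 13.20° × sin 269.534° = -0.22834, so δ = -13.200°.
cos H₀ = −tan φ · tan δ = 2.5283 ≥ 1, so the host star never rises (polar night) and H₀ = 0.
Daylight = 2H₀/(2π) × 29.90 h = (0.0000/π) × 29.90 = 0.00 h.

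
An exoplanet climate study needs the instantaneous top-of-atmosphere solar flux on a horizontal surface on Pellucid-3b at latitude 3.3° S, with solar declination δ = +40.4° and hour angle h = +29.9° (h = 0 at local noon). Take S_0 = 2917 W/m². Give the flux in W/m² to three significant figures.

cos θ_z = sin ϕ sin δ + cos ϕ cos δ cos h = -0.037308 + 0.659080 = 0.621772.
Flux = S_0 · cos θ_z = 2917 × 0.621772 = 1814 W/m².

1.81e+03 W/m²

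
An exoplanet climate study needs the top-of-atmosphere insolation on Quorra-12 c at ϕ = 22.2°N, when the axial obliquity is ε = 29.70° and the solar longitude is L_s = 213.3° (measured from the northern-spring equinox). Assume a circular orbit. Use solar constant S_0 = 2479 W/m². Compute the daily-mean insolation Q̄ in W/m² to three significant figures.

Q̄ ≈ 580 W/m²

Solar declination: sin δ = sin ε · sin L_s = sin 29.70° × sin 213.3° = -0.27202, so δ = -15.784°.
cos h₀ = −tan(+22.2°) tan(-15.784°) = 0.1154, h₀ = 1.4552 rad.
Bracket: h₀ sin ϕ sin δ + cos ϕ cos δ sin h₀ = 1.4552×0.37784×-0.27202 + 0.92587×0.96229×0.99332 = -0.149566 + 0.885004 = 0.735438.
Q̄ = (S_0/π) × [bracket] = (2479/π) × 0.735438 = 580.3 W/m².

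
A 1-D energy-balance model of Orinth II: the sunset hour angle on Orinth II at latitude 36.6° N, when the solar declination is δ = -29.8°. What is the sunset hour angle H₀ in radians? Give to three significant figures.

cos H₀ = −tan φ · tan δ = −tan(+36.6°) × tan(-29.800°) = 0.4253, so H₀ = 1.1315 rad = 64.83°.

H₀ = 1.13 rad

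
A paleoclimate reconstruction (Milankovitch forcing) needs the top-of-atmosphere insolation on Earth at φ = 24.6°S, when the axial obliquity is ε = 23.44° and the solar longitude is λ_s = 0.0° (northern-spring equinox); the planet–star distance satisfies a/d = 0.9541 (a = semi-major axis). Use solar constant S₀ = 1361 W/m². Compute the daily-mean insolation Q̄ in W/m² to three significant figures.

Q̄ ≈ 359 W/m²

Solar declination: sin δ = sin ε · sin λ_s = sin 23.44° × sin 0.0° = 0.00000, so δ = +0.000°.
cos H₀ = −tan(-24.6°) tan(+0.000°) = 0.0000, H₀ = 1.5708 rad.
Bracket: H₀ sin φ sin δ + cos φ cos δ sin H₀ = 1.5708×-0.41628×0.00000 + 0.90924×1.00000×1.00000 = -0.000000 + 0.909240 = 0.909240.
Inverse-square distance factor (a/d)² = 0.9541² = 0.910307.
Q̄ = (S₀/π) × 0.910307 × [bracket] = (1361/π) × 0.910307 × 0.909240 = 358.6 W/m².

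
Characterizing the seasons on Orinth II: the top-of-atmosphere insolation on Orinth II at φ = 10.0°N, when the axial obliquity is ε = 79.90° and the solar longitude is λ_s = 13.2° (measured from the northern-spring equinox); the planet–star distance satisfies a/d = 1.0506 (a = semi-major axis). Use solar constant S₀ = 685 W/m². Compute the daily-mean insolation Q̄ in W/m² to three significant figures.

Q̄ ≈ 246 W/m²

Solar declination: sin δ = sin ε · sin λ_s = sin 79.90° × sin 13.2° = 0.22481, so δ = +12.992°.
cos H₀ = −tan(+10.0°) tan(+12.992°) = -0.0407, H₀ = 1.6115 rad.
Bracket: H₀ sin φ sin δ + cos φ cos δ sin H₀ = 1.6115×0.17365×0.22481 + 0.98481×0.97440×0.99917 = 0.062910 + 0.958802 = 1.021712.
Inverse-square distance factor (a/d)² = 1.0506² = 1.103760.
Q̄ = (S₀/π) × 1.103760 × [bracket] = (685/π) × 1.103760 × 1.021712 = 245.9 W/m².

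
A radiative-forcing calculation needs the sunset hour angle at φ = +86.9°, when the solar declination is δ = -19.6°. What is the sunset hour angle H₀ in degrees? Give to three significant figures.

H₀ = 0.00°

cos H₀ = −tan φ · tan δ = 6.5749 ≥ 1, so the Sun never rises (polar night) and H₀ = 0.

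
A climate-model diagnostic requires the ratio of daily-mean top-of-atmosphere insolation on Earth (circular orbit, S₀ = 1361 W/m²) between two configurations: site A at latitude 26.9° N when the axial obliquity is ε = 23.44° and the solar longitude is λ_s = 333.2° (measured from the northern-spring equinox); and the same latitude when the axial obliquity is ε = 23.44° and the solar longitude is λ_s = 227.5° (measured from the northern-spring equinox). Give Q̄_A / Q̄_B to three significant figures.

Q̄_A / Q̄_B ≈ 1.15

— Configuration A (φ=+26.9°):
Solar declination: sin δ = sin ε · sin λ_s = sin 23.44° × sin 333.2° = -0.17935, so δ = -10.332°.
cos H₀ = −tan(+26.9°) tan(-10.332°) = 0.0925, H₀ = 1.4782 rad.
Bracket: H₀ sin φ sin δ + cos φ cos δ sin H₀ = 1.4782×0.45243×-0.17935 + 0.89180×0.98378×0.99571 = -0.119946 + 0.873571 = 0.753625.
Q̄ = (S₀/π) × [bracket] = (1361/π) × 0.753625 = 326.49 W/m².
— Configuration B (φ=+26.9°):
Solar declination: sin δ = sin ε · sin λ_s = sin 23.44° × sin 227.5° = -0.29328, so δ = -17.054°.
cos H₀ = −tan(+26.9°) tan(-17.054°) = 0.1556, H₀ = 1.4145 rad.
Bracket: H₀ sin φ sin δ + cos φ cos δ sin H₀ = 1.4145×0.45243×-0.29328 + 0.89180×0.95603×0.98781 = -0.187688 + 0.842195 = 0.654507.
Q̄ = (S₀/π) × [bracket] = (1361/π) × 0.654507 = 283.55 W/m².
Ratio Q̄_A / Q̄_B = 326.49 / 283.55 = 1.151.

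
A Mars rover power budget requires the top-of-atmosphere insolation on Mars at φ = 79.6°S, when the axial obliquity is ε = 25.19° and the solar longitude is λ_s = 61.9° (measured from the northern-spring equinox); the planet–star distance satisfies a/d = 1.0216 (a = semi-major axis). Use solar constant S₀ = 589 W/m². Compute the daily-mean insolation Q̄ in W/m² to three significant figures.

Solar declination: sin δ = sin ε · sin λ_s = sin 25.19° × sin 61.9° = 0.37545, so δ = +22.052°.
cos H₀ = −tan(-79.6°) tan(+22.052°) = 2.2071 ≥ 1 ⇒ polar night, H₀ = 0 and Q̄ = 0.
Inverse-square distance factor (a/d)² = 1.0216² = 1.043667.

Q̄ ≈ 0.00 W/m²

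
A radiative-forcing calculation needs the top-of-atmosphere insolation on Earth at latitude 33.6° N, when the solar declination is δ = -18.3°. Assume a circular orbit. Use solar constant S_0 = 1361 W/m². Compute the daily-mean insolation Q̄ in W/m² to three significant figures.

cos h₀ = −tan(+33.6°) tan(-18.300°) = 0.2197, h₀ = 1.3493 rad.
Bracket: h₀ sin ϕ sin δ + cos ϕ cos δ sin h₀ = 1.3493×0.55339×-0.31399 + 0.83292×0.94943×0.97556 = -0.234453 + 0.771472 = 0.537019.
Q̄ = (S_0/π) × [bracket] = (1361/π) × 0.537019 = 232.6 W/m².

Q̄ ≈ 233 W/m²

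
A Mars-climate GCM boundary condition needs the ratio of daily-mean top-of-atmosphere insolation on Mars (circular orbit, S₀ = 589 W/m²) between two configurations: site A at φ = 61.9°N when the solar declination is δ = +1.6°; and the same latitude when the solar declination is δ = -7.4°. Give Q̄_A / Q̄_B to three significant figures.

Q̄_A / Q̄_B ≈ 1.69

— Configuration A (φ=+61.9°):
cos H₀ = −tan(+61.9°) tan(+1.600°) = -0.0523, H₀ = 1.6231 rad.
Bracket: H₀ sin φ sin δ + cos φ cos δ sin H₀ = 1.6231×0.88213×0.02792 + 0.47101×0.99961×0.99863 = 0.039975 + 0.470181 = 0.510156.
Q̄ = (S₀/π) × [bracket] = (589/π) × 0.510156 = 95.646 W/m².
— Configuration B (φ=+61.9°):
cos H₀ = −tan(+61.9°) tan(-7.400°) = 0.2432, H₀ = 1.3251 rad.
Bracket: H₀ sin φ sin δ + cos φ cos δ sin H₀ = 1.3251×0.88213×-0.12880 + 0.47101×0.99167×0.96997 = -0.150556 + 0.453060 = 0.302504.
Q̄ = (S₀/π) × [bracket] = (589/π) × 0.302504 = 56.715 W/m².
Ratio Q̄_A / Q̄_B = 95.646 / 56.715 = 1.686.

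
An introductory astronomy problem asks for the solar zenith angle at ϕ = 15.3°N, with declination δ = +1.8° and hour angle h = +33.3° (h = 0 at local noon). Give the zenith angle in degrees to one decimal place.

cos θ_z = sin ϕ sin δ + cos ϕ cos δ cos h = 0.008288 + 0.805786 = 0.814074.
θ_z = arccos(0.814074) = 35.5°.

θ_z = 35.5°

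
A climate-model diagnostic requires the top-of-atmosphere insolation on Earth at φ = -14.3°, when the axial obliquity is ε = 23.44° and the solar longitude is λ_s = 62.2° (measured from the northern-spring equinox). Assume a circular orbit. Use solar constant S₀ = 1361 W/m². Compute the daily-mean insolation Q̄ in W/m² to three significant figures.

Solar declination: sin δ = sin ε · sin λ_s = sin 23.44° × sin 62.2° = 0.35188, so δ = +20.602°.
cos H₀ = −tan(-14.3°) tan(+20.602°) = 0.0958, H₀ = 1.4748 rad.
Bracket: H₀ sin φ sin δ + cos φ cos δ sin H₀ = 1.4748×-0.24700×0.35188 + 0.96902×0.93605×0.99540 = -0.128181 + 0.902879 = 0.774698.
Q̄ = (S₀/π) × [bracket] = (1361/π) × 0.774698 = 335.6 W/m².

Q̄ ≈ 336 W/m²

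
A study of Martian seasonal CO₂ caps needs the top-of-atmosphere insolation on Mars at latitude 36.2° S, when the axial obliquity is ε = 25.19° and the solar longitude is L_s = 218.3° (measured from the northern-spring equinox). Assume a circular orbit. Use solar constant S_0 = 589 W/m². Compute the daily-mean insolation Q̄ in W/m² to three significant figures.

Solar declination: sin δ = sin ε · sin L_s = sin 25.19° × sin 218.3° = -0.26379, so δ = -15.295°.
cos h₀ = −tan(-36.2°) tan(-15.295°) = -0.2002, h₀ = 1.7723 rad.
Bracket: h₀ sin ϕ sin δ + cos ϕ cos δ sin h₀ = 1.7723×-0.59061×-0.26379 + 0.80696×0.96458×0.97976 = 0.276119 + 0.762623 = 1.038742.
Q̄ = (S_0/π) × [bracket] = (589/π) × 1.038742 = 194.7 W/m².

Q̄ ≈ 195 W/m²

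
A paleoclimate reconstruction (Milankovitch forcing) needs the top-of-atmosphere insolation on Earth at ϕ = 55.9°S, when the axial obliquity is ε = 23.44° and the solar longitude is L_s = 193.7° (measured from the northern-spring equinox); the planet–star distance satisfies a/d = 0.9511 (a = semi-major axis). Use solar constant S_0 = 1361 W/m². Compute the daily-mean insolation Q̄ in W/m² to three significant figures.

Solar declination: sin δ = sin ε · sin L_s = sin 23.44° × sin 193.7° = -0.09421, so δ = -5.406°.
cos h₀ = −tan(-55.9°) tan(-5.406°) = -0.1398, h₀ = 1.7110 rad.
Bracket: h₀ sin ϕ sin δ + cos ϕ cos δ sin h₀ = 1.7110×-0.82806×-0.09421 + 0.56064×0.99555×0.99018 = 0.133478 + 0.552664 = 0.686142.
Inverse-square distance factor (a/d)² = 0.9511² = 0.904591.
Q̄ = (S_0/π) × 0.904591 × [bracket] = (1361/π) × 0.904591 × 0.686142 = 268.9 W/m².

Q̄ ≈ 269 W/m²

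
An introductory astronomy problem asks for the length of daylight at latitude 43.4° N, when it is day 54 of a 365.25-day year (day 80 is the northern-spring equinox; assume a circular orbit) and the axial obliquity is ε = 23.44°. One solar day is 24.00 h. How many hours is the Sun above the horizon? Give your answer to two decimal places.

Solar longitude: λ_s = 360° × (54 − 80)/365.25 = -25.626°, i.e. -25.626° + 360° = 334.374°.
sin δ = sin 23.44° × sin 334.374° = -0.17204, so δ = -9.907°.
cos H₀ = −tan φ · tan δ = −tan(+43.4°) × tan(-9.907°) = 0.1652, so H₀ = 1.4049 rad = 80.49°.
Daylight = 2H₀/(2π) × 24.00 h = (1.4049/π) × 24.00 = 10.73 h.

10.73 h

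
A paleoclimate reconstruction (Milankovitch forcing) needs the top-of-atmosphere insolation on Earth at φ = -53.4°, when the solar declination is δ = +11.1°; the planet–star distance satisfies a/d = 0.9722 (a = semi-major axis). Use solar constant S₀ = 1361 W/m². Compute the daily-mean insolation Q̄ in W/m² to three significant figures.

Q̄ ≈ 149 W/m²

cos H₀ = −tan(-53.4°) tan(+11.100°) = 0.2642, H₀ = 1.3034 rad.
Bracket: H₀ sin φ sin δ + cos φ cos δ sin H₀ = 1.3034×-0.80282×0.19252 + 0.59622×0.98129×0.96448 = -0.201452 + 0.564283 = 0.362831.
Inverse-square distance factor (a/d)² = 0.9722² = 0.945173.
Q̄ = (S₀/π) × 0.945173 × [bracket] = (1361/π) × 0.945173 × 0.362831 = 148.6 W/m².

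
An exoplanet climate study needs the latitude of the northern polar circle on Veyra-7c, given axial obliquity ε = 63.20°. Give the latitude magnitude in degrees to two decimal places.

The polar circle is the lowest latitude that experiences at least one full rotation of continuous daylight at the northern-summer solstice; it lies at |φ| = 90° − ε = 90° − 63.20° = 26.80°.

26.80°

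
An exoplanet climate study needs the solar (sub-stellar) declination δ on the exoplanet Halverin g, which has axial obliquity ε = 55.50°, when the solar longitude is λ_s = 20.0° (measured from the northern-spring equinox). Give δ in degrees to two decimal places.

δ = +16.37°

sin δ = sin ε · sin λ_s = sin 55.50° × sin 20.0° = 0.281868.
δ = arcsin(0.281868) = +16.37°.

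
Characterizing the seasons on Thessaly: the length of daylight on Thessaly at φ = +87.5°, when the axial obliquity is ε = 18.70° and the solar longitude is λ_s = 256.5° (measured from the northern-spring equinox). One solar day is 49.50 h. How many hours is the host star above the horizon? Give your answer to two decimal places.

0.00 h

Solar declination: sin δ = sin ε · sin λ_s = sin 18.70° × sin 256.5° = -0.31175, so δ = -18.165°.
cos H₀ = −tan φ · tan δ = 7.5149 ≥ 1, so the host star never rises (polar night) and H₀ = 0.
Daylight = 2H₀/(2π) × 49.50 h = (0.0000/π) × 49.50 = 0.00 h.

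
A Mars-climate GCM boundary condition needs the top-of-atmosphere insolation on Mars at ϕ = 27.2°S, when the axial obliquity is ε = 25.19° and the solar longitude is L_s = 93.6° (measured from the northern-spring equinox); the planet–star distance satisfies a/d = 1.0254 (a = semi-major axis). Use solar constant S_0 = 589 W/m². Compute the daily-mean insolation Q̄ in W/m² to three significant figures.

Q̄ ≈ 103 W/m²

Solar declination: sin δ = sin ε · sin L_s = sin 25.19° × sin 93.6° = 0.42478, so δ = +25.137°.
cos h₀ = −tan(-27.2°) tan(+25.137°) = 0.2411, h₀ = 1.3273 rad.
Bracket: h₀ sin ϕ sin δ + cos ϕ cos δ sin h₀ = 1.3273×-0.45710×0.42478 + 0.88942×0.90530×0.97049 = -0.257718 + 0.781431 = 0.523713.
Inverse-square distance factor (a/d)² = 1.0254² = 1.051445.
Q̄ = (S_0/π) × 1.051445 × [bracket] = (589/π) × 1.051445 × 0.523713 = 103.2 W/m².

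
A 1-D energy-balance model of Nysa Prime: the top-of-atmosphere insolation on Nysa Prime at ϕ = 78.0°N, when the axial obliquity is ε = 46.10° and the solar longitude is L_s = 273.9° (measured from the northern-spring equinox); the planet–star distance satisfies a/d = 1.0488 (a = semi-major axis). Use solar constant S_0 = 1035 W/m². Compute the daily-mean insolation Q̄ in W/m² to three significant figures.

Solar declination: sin δ = sin ε · sin L_s = sin 46.10° × sin 273.9° = -0.71888, so δ = -45.962°.
cos h₀ = −tan(+78.0°) tan(-45.962°) = 4.8654 ≥ 1 ⇒ polar night, h₀ = 0 and Q̄ = 0.
Inverse-square distance factor (a/d)² = 1.0488² = 1.099981.

Q̄ ≈ 0.00 W/m²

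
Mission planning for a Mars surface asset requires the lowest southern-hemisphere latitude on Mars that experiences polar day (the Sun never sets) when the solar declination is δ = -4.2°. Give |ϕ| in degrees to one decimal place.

|ϕ| = 85.8°

Polar day requires cos h₀ = −tan ϕ tan δ ≤ −1, i.e. tan ϕ tan δ ≥ 1.
The boundary is |tan ϕ| · |tan δ| = 1, so |ϕ| = 90° − |δ| = 90° − 4.2° = 85.8° in the southern hemisphere.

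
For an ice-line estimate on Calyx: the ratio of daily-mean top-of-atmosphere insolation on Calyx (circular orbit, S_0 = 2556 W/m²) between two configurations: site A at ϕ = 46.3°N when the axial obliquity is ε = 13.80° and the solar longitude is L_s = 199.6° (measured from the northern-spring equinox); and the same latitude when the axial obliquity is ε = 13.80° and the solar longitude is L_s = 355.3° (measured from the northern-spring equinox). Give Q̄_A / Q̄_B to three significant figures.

Q̄_A / Q̄_B ≈ 0.898

— Configuration A (ϕ=+46.3°):
Solar declination: sin δ = sin ε · sin L_s = sin 13.80° × sin 199.6° = -0.08002, so δ = -4.590°.
cos h₀ = −tan(+46.3°) tan(-4.590°) = 0.0840, h₀ = 1.4867 rad.
Bracket: h₀ sin ϕ sin δ + cos ϕ cos δ sin h₀ = 1.4867×0.72297×-0.08002 + 0.69088×0.99679×0.99647 = -0.086009 + 0.686231 = 0.600222.
Q̄ = (S_0/π) × [bracket] = (2556/π) × 0.600222 = 488.34 W/m².
— Configuration B (ϕ=+46.3°):
Solar declination: sin δ = sin ε · sin L_s = sin 13.80° × sin 355.3° = -0.01955, so δ = -1.120°.
cos h₀ = −tan(+46.3°) tan(-1.120°) = 0.0205, h₀ = 1.5503 rad.
Bracket: h₀ sin ϕ sin δ + cos ϕ cos δ sin h₀ = 1.5503×0.72297×-0.01955 + 0.69088×0.99981×0.99979 = -0.021912 + 0.690604 = 0.668692.
Q̄ = (S_0/π) × [bracket] = (2556/π) × 0.668692 = 544.05 W/m².
Ratio Q̄_A / Q̄_B = 488.34 / 544.05 = 0.8976.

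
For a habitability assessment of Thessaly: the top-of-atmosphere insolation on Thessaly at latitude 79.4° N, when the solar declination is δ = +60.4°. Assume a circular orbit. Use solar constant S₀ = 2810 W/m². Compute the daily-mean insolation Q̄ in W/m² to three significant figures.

Q̄ ≈ 2.40e+03 W/m²

cos H₀ = −tan(+79.4°) tan(+60.400°) = -9.4062 ≤ −1 ⇒ polar day, H₀ = π.
Bracket: H₀ sin φ sin δ + cos φ cos δ sin H₀ = 3.1416×0.98294×0.86949 + 0.18395×0.49394×0.00000 = 2.684989 + 0.000000 = 2.684989.
Q̄ = (S₀/π) × [bracket] = (2810/π) × 2.684989 = 2402 W/m².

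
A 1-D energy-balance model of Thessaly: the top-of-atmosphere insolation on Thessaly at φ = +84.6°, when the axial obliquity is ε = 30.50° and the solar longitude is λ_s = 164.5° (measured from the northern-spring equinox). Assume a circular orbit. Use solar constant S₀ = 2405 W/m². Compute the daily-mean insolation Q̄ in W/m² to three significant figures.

Q̄ ≈ 325 W/m²

Solar declination: sin δ = sin ε · sin λ_s = sin 30.50° × sin 164.5° = 0.13563, so δ = +7.795°.
cos H₀ = −tan(+84.6°) tan(+7.795°) = -1.4482 ≤ −1 ⇒ polar day, H₀ = π.
Bracket: H₀ sin φ sin δ + cos φ cos δ sin H₀ = 3.1416×0.99556×0.13563 + 0.09411×0.99076×0.00000 = 0.424203 + 0.000000 = 0.424203.
Q̄ = (S₀/π) × [bracket] = (2405/π) × 0.424203 = 324.7 W/m².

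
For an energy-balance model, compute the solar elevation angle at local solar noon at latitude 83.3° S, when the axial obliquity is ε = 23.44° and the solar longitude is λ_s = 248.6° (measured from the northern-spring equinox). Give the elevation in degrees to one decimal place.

Solar declination: sin δ = sin ε · sin λ_s = sin 23.44° × sin 248.6° = -0.37036, so δ = -21.738°.
At local noon the hour angle is zero, so the zenith angle equals |φ − δ| = |-83.3° − (-21.738°)| = 61.562°.
Elevation = 90° − 61.562° = 28.4°.

28.4°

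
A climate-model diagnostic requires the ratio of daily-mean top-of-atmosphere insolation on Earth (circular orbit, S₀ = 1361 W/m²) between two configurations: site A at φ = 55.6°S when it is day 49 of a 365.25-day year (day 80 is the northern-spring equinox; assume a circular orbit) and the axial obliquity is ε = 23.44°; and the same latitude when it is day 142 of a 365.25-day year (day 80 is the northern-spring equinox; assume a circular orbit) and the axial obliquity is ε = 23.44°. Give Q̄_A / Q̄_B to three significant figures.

— Configuration A (φ=-55.6°):
Solar longitude: λ_s = 360° × (49 − 80)/365.25 = -30.554°, i.e. -30.554° + 360° = 329.446°.
sin δ = sin 23.44° × sin 329.446° = -0.20222, so δ = -11.667°.
cos H₀ = −tan(-55.6°) tan(-11.667°) = -0.3016, H₀ = 1.8771 rad.
Bracket: H₀ sin φ sin δ + cos φ cos δ sin H₀ = 1.8771×-0.82511×-0.20222 + 0.56497×0.97934×0.95345 = 0.313201 + 0.527542 = 0.840743.
Q̄ = (S₀/π) × [bracket] = (1361/π) × 0.840743 = 364.23 W/m².
— Configuration B (φ=-55.6°):
Solar longitude: λ_s = 360° × (142 − 80)/365.25 = 61.109°.
sin δ = sin 23.44° × sin 61.109° = 0.34828, so δ = +20.382°.
cos H₀ = −tan(-55.6°) tan(+20.382°) = 0.5426, H₀ = 0.9972 rad.
Bracket: H₀ sin φ sin δ + cos φ cos δ sin H₀ = 0.9972×-0.82511×0.34828 + 0.56497×0.93739×0.83998 = -0.286565 + 0.444851 = 0.158286.
Q̄ = (S₀/π) × [bracket] = (1361/π) × 0.158286 = 68.573 W/m².
Ratio Q̄_A / Q̄_B = 364.23 / 68.573 = 5.312.

Q̄_A / Q̄_B ≈ 5.31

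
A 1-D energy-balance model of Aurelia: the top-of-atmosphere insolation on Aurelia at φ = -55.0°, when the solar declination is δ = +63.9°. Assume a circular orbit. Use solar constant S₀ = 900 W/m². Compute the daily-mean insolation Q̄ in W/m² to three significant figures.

cos H₀ = −tan(-55.0°) tan(+63.900°) = 2.9152 ≥ 1 ⇒ polar night, H₀ = 0 and Q̄ = 0.

Q̄ ≈ 0.00 W/m²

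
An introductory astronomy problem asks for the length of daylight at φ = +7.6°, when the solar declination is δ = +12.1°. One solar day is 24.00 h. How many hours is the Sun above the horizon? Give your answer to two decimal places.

cos H₀ = −tan φ · tan δ = −tan(+7.6°) × tan(+12.100°) = -0.0286, so H₀ = 1.5994 rad = 91.64°.
Daylight = 2H₀/(2π) × 24.00 h = (1.5994/π) × 24.00 = 12.22 h.

12.22 h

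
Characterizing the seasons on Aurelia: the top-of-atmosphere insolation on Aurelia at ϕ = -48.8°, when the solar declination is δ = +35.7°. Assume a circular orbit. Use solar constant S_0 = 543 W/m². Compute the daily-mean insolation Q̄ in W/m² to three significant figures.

cos h₀ = −tan(-48.8°) tan(+35.700°) = 0.8208, h₀ = 0.6080 rad.
Bracket: h₀ sin ϕ sin δ + cos ϕ cos δ sin h₀ = 0.6080×-0.75241×0.58354 + 0.65869×0.81208×0.57119 = -0.266949 + 0.305535 = 0.038586.
Q̄ = (S_0/π) × [bracket] = (543/π) × 0.038586 = 6.669 W/m².

Q̄ ≈ 6.67 W/m²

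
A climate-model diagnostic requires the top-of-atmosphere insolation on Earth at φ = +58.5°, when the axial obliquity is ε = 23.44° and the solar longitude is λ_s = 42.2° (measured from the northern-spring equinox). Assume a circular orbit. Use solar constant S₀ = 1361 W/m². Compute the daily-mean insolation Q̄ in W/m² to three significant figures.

Q̄ ≈ 396 W/m²

Solar declination: sin δ = sin ε · sin λ_s = sin 23.44° × sin 42.2° = 0.26720, so δ = +15.498°.
cos H₀ = −tan(+58.5°) tan(+15.498°) = -0.4525, H₀ = 2.0403 rad.
Bracket: H₀ sin φ sin δ + cos φ cos δ sin H₀ = 2.0403×0.85264×0.26720 + 0.52250×0.96364×0.89177 = 0.464832 + 0.449008 = 0.913840.
Q̄ = (S₀/π) × [bracket] = (1361/π) × 0.913840 = 395.9 W/m².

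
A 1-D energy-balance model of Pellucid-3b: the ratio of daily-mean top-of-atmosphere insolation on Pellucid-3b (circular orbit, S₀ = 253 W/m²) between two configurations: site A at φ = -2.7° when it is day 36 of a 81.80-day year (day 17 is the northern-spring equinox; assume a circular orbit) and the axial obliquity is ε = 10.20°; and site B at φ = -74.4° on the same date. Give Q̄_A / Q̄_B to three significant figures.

Q̄_A / Q̄_B ≈ 17.7

— Configuration A (φ=-2.7°):
Solar longitude: λ_s = 360° × (36 − 17)/81.80 = 83.619°.
sin δ = sin 10.20° × sin 83.619° = 0.17599, so δ = +10.136°.
cos H₀ = −tan(-2.7°) tan(+10.136°) = 0.0084, H₀ = 1.5624 rad.
Bracket: H₀ sin φ sin δ + cos φ cos δ sin H₀ = 1.5624×-0.04711×0.17599 + 0.99889×0.98439×0.99996 = -0.012954 + 0.983258 = 0.970304.
Q̄ = (S₀/π) × [bracket] = (253/π) × 0.970304 = 78.141 W/m².
— Configuration B (φ=-74.4°):
cos H₀ = −tan(-74.4°) tan(+10.136°) = 0.6403, H₀ = 0.8759 rad.
Bracket: H₀ sin φ sin δ + cos φ cos δ sin H₀ = 0.8759×-0.96316×0.17599 + 0.26892×0.98439×0.76812 = -0.148471 + 0.203338 = 0.054867.
Q̄ = (S₀/π) × [bracket] = (253/π) × 0.054867 = 4.4186 W/m².
Ratio Q̄_A / Q̄_B = 78.141 / 4.4186 = 17.68.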